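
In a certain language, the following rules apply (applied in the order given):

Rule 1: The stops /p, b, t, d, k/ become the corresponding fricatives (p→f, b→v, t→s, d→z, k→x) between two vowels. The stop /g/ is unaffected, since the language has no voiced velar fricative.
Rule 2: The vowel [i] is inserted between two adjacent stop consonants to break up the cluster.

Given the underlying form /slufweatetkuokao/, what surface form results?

Rule 1 (intervocalic spirantization): /t/ is a stop between vowels /a/ and /e/, so it spirantizes to the fricative [s]. /k/ is a stop between vowels /o/ and /a/, so it spirantizes to the fricative [x]. /slufweatetkuokao/ → slufweasetkuoxao.
Rule 2 (stop-cluster i-epenthesis): /t/ and /k/ form a stop–stop cluster, so [i] is inserted between them. /slufweasetkuoxao/ → slufweasetikuoxao.

slufweasetikuoxao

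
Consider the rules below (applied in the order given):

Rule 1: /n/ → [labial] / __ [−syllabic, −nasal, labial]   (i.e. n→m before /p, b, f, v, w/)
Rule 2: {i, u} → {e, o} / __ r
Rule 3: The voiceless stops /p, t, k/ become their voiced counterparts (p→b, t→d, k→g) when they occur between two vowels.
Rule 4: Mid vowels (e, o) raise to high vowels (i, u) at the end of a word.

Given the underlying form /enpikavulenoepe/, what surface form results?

empigavulenoebi

Rule 1 (nasal place assimilation): /n/ precedes the labial consonant /p/, so it assimilates in place to [m]. /enpikavulenoepe/ → empikavulenoepe.
Rule 2 (pre-rhotic lowering): no segment meets the environment; /empikavulenoepe/ is unchanged.
Rule 3 (intervocalic voicing): /k/ is a voiceless stop between vowels /i/ and /a/, so it voices to [g]. /p/ is a voiceless stop between vowels /e/ and /e/, so it voices to [b]. /empikavulenoepe/ → empigavulenoebe.
Rule 4 (final vowel raising): /e/ is a mid vowel in word-final position, so it raises to [i]. /empigavulenoebe/ → empigavulenoebi.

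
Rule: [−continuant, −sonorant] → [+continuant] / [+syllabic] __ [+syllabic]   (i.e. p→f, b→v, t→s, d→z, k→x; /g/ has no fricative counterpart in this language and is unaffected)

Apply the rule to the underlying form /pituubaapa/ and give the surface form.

pisuuvaafa

Scanning /pituubaapa/: /p/ at position 1 is not in the conditioning environment; /t/ is a stop between vowels /i/ and /u/, so it spirantizes to the fricative [s]; /b/ is a stop between vowels /u/ and /a/, so it spirantizes to the fricative [v]; /p/ is a stop between vowels /a/ and /a/, so it spirantizes to the fricative [f].
Result: [pisuuvaafa].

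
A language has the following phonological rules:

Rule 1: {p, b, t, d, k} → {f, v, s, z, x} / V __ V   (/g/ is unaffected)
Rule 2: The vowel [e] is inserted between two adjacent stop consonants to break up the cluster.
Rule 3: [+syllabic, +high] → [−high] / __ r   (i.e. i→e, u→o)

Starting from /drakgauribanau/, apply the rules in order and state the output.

Rule 1 (intervocalic spirantization): /b/ is a stop between vowels /i/ and /a/, so it spirantizes to the fricative [v]. /drakgauribanau/ → drakgaurivanau.
Rule 2 (stop-cluster e-epenthesis): /k/ and /g/ form a stop–stop cluster, so [e] is inserted between them. /drakgaurivanau/ → drakegaurivanau.
Rule 3 (pre-rhotic lowering): /u/ is a high vowel immediately before /r/, so it lowers to [o]. /drakegaurivanau/ → drakegaorivanau.

drakegaorivanau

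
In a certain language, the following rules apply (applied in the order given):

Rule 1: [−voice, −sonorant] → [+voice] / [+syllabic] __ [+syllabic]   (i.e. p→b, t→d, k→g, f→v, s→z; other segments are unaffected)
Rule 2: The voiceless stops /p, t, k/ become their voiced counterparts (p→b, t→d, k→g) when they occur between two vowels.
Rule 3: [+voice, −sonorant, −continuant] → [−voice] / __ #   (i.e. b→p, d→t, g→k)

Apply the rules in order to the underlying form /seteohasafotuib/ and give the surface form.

Rule 1 (intervocalic voicing): /t/ is a voiceless obstruent between vowels /e/ and /e/, so it voices to [d]. /s/ is a voiceless obstruent between vowels /a/ and /a/, so it voices to [z]. /f/ is a voiceless obstruent between vowels /a/ and /o/, so it voices to [v]. /t/ is a voiceless obstruent between vowels /o/ and /u/, so it voices to [d]. /seteohasafotuib/ → sedeohazavoduib.
Rule 2 (intervocalic voicing): no segment meets the environment; /sedeohazavoduib/ is unchanged.
Rule 3 (final devoicing): /b/ is a voiced stop in word-final position, so it devoices to [p]. /sedeohazavoduib/ → sedeohazavoduip.

sedeohazavoduip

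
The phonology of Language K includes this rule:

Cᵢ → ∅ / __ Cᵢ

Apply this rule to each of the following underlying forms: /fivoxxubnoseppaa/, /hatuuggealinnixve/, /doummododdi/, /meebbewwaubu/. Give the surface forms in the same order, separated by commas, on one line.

/fivoxxubnoseppaa/: /xx/ is a geminate; the first /x/ deletes. /pp/ is a geminate; the first /p/ deletes. → [fivoxubnosepaa].
/hatuuggealinnixve/: /gg/ is a geminate; the first /g/ deletes. /nn/ is a geminate; the first /n/ deletes. → [hatuugealinixve].
/doummododdi/: /mm/ is a geminate; the first /m/ deletes. /dd/ is a geminate; the first /d/ deletes. → [doumododi].
/meebbewwaubu/: /bb/ is a geminate; the first /b/ deletes. /ww/ is a geminate; the first /w/ deletes. → [meebewaubu].

fivoxubnosepaa, hatuugealinixve, doumododi, meebewaubu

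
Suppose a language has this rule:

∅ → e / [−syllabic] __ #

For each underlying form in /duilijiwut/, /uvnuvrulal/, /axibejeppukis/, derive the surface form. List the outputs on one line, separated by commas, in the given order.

/duilijiwut/: the form ends in the consonant /t/, so [e] is inserted word-finally. → [duilijiwute].
/uvnuvrulal/: the form ends in the consonant /l/, so [e] is inserted word-finally. → [uvnuvrulale].
/axibejeppukis/: the form ends in the consonant /s/, so [e] is inserted word-finally. → [axibejeppukise].

duilijiwute, uvnuvrulale, axibejeppukise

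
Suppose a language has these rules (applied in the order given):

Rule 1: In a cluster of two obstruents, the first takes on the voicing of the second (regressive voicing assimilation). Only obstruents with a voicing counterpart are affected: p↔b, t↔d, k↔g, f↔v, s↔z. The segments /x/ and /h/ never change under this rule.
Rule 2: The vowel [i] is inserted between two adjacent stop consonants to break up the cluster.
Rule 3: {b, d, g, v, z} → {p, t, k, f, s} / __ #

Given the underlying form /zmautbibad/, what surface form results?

zmaudibibat

Rule 1 (regressive voicing assimilation): /t/ precedes the voiced obstruent /b/, so it voices to [d] by assimilation. /zmautbibad/ → zmaudbibad.
Rule 2 (stop-cluster i-epenthesis): /d/ and /b/ form a stop–stop cluster, so [i] is inserted between them. /zmaudbibad/ → zmaudibibad.
Rule 3 (final devoicing): /d/ is a voiced obstruent in word-final position, so it devoices to [t]. /zmaudibibad/ → zmaudibibat.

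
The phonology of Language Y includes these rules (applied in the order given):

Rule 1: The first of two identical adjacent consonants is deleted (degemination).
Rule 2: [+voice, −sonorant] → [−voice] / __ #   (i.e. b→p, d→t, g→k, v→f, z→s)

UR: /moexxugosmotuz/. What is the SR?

moexugosmotus

Rule 1 (degemination): /xx/ is a geminate; the first /x/ deletes. /moexxugosmotuz/ → moexugosmotuz.
Rule 2 (final devoicing): /z/ is a voiced obstruent in word-final position, so it devoices to [s]. /moexugosmotuz/ → moexugosmotus.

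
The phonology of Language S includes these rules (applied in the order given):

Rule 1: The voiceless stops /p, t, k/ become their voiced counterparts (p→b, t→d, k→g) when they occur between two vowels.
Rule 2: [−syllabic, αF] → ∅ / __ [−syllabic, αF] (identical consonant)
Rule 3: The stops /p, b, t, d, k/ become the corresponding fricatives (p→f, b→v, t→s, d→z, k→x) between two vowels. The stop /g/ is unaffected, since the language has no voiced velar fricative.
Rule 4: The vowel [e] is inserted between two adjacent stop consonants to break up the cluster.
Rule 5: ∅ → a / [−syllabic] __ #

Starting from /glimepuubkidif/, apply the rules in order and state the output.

glimevuubekizifa

Rule 1 (intervocalic voicing): /p/ is a voiceless stop between vowels /e/ and /u/, so it voices to [b]. /glimepuubkidif/ → glimebuubkidif.
Rule 2 (degemination): no segment meets the environment; /glimebuubkidif/ is unchanged.
Rule 3 (intervocalic spirantization): /b/ is a stop between vowels /e/ and /u/, so it spirantizes to the fricative [v]. /d/ is a stop between vowels /i/ and /i/, so it spirantizes to the fricative [z]. /glimebuubkidif/ → glimevuubkizif.
Rule 4 (stop-cluster e-epenthesis): /b/ and /k/ form a stop–stop cluster, so [e] is inserted between them. /glimevuubkizif/ → glimevuubekizif.
Rule 5 (final a-epenthesis): the form ends in the consonant /f/, so [a] is inserted word-finally. /glimevuubekizif/ → glimevuubekizifa.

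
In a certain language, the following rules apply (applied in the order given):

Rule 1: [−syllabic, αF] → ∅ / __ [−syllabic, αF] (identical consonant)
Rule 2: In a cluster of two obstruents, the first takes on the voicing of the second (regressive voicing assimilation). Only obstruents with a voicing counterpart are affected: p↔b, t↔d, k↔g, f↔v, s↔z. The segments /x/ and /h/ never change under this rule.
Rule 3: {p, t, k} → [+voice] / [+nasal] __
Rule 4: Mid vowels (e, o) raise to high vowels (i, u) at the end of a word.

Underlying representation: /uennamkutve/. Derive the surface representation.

Rule 1 (degemination): /nn/ is a geminate; the first /n/ deletes. /uennamkutve/ → uenamkutve.
Rule 2 (regressive voicing assimilation): /t/ precedes the voiced obstruent /v/, so it voices to [d] by assimilation. /uenamkutve/ → uenamkudve.
Rule 3 (post-nasal voicing): /k/ is a voiceless stop immediately after the nasal /m/, so it voices to [g]. /uenamkudve/ → uenamgudve.
Rule 4 (final vowel raising): /e/ is a mid vowel in word-final position, so it raises to [i]. /uenamgudve/ → uenamgudvi.

uenamgudvi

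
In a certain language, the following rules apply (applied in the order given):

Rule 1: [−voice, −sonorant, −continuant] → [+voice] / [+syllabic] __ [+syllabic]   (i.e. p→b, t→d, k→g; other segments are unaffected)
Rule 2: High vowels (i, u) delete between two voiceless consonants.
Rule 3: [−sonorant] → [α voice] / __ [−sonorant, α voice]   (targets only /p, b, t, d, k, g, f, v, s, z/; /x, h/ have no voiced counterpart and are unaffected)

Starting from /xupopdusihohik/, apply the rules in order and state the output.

Rule 1 (intervocalic voicing): /p/ is a voiceless stop between vowels /u/ and /o/, so it voices to [b]. /xupopdusihohik/ → xubopdusihohik.
Rule 2 (high vowel syncope): /i/ is a high vowel flanked by voiceless consonants /s/ and /h/, so it deletes. /i/ is a high vowel flanked by voiceless consonants /h/ and /k/, so it deletes. /xubopdusihohik/ → xubopdushohk.
Rule 3 (regressive voicing assimilation): /p/ precedes the voiced obstruent /d/, so it voices to [b] by assimilation. /xubopdushohk/ → xubobdushohk.

xubobdushohk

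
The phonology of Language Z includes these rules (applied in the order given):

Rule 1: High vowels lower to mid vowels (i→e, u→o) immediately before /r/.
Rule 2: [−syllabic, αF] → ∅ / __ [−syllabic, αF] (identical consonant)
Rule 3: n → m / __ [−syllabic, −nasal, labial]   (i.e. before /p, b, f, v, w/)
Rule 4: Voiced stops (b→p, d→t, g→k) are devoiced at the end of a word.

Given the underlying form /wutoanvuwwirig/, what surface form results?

wutoamvuwerik

Rule 1 (pre-rhotic lowering): /i/ is a high vowel immediately before /r/, so it lowers to [e]. /wutoanvuwwirig/ → wutoanvuwwerig.
Rule 2 (degemination): /ww/ is a geminate; the first /w/ deletes. /wutoanvuwwerig/ → wutoanvuwerig.
Rule 3 (nasal place assimilation): /n/ precedes the labial consonant /v/, so it assimilates in place to [m]. /wutoanvuwerig/ → wutoamvuwerig.
Rule 4 (final devoicing): /g/ is a voiced stop in word-final position, so it devoices to [k]. /wutoamvuwerig/ → wutoamvuwerik.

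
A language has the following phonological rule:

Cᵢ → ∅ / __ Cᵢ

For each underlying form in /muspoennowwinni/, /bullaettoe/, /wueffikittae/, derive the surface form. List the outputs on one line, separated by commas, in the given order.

muspoenowini, bulaetoe, wuefikitae

/muspoennowwinni/: /nn/ is a geminate; the first /n/ deletes. /ww/ is a geminate; the first /w/ deletes. /nn/ is a geminate; the first /n/ deletes. → [muspoenowini].
/bullaettoe/: /ll/ is a geminate; the first /l/ deletes. /tt/ is a geminate; the first /t/ deletes. → [bulaetoe].
/wueffikittae/: /ff/ is a geminate; the first /f/ deletes. /tt/ is a geminate; the first /t/ deletes. → [wuefikitae].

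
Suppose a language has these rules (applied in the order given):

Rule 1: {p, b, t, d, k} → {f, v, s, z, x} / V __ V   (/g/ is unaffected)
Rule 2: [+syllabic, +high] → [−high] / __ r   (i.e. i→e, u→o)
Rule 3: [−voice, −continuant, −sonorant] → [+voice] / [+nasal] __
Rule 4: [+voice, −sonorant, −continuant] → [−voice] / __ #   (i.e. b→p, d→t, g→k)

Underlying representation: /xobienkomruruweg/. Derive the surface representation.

xoviengomroruwek

Rule 1 (intervocalic spirantization): /b/ is a stop between vowels /o/ and /i/, so it spirantizes to the fricative [v]. /xobienkomruruweg/ → xovienkomruruweg.
Rule 2 (pre-rhotic lowering): /u/ is a high vowel immediately before /r/, so it lowers to [o]. /xovienkomruruweg/ → xovienkomroruweg.
Rule 3 (post-nasal voicing): /k/ is a voiceless stop immediately after the nasal /n/, so it voices to [g]. /xovienkomroruweg/ → xoviengomroruweg.
Rule 4 (final devoicing): /g/ is a voiced stop in word-final position, so it devoices to [k]. /xoviengomroruweg/ → xoviengomroruwek.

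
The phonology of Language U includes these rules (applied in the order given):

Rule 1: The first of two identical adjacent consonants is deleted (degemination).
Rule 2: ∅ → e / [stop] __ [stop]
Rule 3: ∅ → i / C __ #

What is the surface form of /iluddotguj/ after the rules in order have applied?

iludoteguji

Rule 1 (degemination): /dd/ is a geminate; the first /d/ deletes. /iluddotguj/ → iludotguj.
Rule 2 (stop-cluster e-epenthesis): /t/ and /g/ form a stop–stop cluster, so [e] is inserted between them. /iludotguj/ → iludoteguj.
Rule 3 (final i-epenthesis): the form ends in the consonant /j/, so [i] is inserted word-finally. /iludoteguj/ → iludoteguji.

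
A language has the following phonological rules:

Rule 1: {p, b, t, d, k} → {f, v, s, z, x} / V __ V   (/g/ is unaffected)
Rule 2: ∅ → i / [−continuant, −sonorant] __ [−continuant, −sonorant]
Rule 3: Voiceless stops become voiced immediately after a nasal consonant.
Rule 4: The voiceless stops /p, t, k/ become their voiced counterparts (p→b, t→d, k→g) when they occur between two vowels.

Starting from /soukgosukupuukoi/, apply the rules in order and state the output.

Rule 1 (intervocalic spirantization): /k/ is a stop between vowels /u/ and /u/, so it spirantizes to the fricative [x]. /p/ is a stop between vowels /u/ and /u/, so it spirantizes to the fricative [f]. /k/ is a stop between vowels /u/ and /o/, so it spirantizes to the fricative [x]. /soukgosukupuukoi/ → soukgosuxufuuxoi.
Rule 2 (stop-cluster i-epenthesis): /k/ and /g/ form a stop–stop cluster, so [i] is inserted between them. /soukgosuxufuuxoi/ → soukigosuxufuuxoi.
Rule 3 (post-nasal voicing): no segment meets the environment; /soukigosuxufuuxoi/ is unchanged.
Rule 4 (intervocalic voicing): /k/ is a voiceless stop between vowels /u/ and /i/, so it voices to [g]. /soukigosuxufuuxoi/ → sougigosuxufuuxoi.

sougigosuxufuuxoi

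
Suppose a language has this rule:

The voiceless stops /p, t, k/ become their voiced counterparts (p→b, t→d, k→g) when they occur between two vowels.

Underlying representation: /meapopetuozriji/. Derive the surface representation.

/p/ is a voiceless stop between vowels /a/ and /o/, so it voices to [b].
/p/ is a voiceless stop between vowels /o/ and /e/, so it voices to [b].
/t/ is a voiceless stop between vowels /e/ and /u/, so it voices to [d].
Surface form: [meabobeduozriji].

meabobeduozriji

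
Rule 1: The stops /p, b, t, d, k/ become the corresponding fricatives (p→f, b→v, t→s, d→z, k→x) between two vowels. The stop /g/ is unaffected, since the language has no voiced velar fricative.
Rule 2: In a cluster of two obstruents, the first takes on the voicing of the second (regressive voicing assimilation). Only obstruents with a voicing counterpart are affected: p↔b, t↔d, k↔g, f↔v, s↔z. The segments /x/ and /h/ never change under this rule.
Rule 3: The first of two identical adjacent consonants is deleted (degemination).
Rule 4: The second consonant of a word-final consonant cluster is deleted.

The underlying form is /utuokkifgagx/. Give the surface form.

Rule 1 (intervocalic spirantization): /t/ is a stop between vowels /u/ and /u/, so it spirantizes to the fricative [s]. /utuokkifgagx/ → usuokkifgagx.
Rule 2 (regressive voicing assimilation): /f/ precedes the voiced obstruent /g/, so it voices to [v] by assimilation. /g/ precedes the voiceless obstruent /x/, so it devoices to [k] by assimilation. /usuokkifgagx/ → usuokkivgakx.
Rule 3 (degemination): /kk/ is a geminate; the first /k/ deletes. /usuokkivgakx/ → usuokivgakx.
Rule 4 (final cluster simplification): /x/ is the second consonant of a word-final cluster /kx/, so it deletes. /usuokivgakx/ → usuokivgak.

usuokivgak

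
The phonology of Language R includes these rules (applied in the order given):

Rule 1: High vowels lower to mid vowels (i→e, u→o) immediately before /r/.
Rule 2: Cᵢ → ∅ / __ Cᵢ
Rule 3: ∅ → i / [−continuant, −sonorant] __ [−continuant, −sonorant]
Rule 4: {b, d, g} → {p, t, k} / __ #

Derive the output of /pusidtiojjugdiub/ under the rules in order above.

Rule 1 (pre-rhotic lowering): no segment meets the environment; /pusidtiojjugdiub/ is unchanged.
Rule 2 (degemination): /jj/ is a geminate; the first /j/ deletes. /pusidtiojjugdiub/ → pusidtiojugdiub.
Rule 3 (stop-cluster i-epenthesis): /d/ and /t/ form a stop–stop cluster, so [i] is inserted between them. /g/ and /d/ form a stop–stop cluster, so [i] is inserted between them. /pusidtiojugdiub/ → pusiditiojugidiub.
Rule 4 (final devoicing): /b/ is a voiced stop in word-final position, so it devoices to [p]. /pusiditiojugidiub/ → pusiditiojugidiup.

pusiditiojugidiup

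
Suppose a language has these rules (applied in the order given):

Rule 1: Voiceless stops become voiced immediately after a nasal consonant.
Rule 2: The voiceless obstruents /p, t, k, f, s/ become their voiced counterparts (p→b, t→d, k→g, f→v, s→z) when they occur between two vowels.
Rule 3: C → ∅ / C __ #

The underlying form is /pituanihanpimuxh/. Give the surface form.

piduanihanbimux

Rule 1 (post-nasal voicing): /p/ is a voiceless stop immediately after the nasal /n/, so it voices to [b]. /pituanihanpimuxh/ → pituanihanbimuxh.
Rule 2 (intervocalic voicing): /t/ is a voiceless obstruent between vowels /i/ and /u/, so it voices to [d]. /pituanihanbimuxh/ → piduanihanbimuxh.
Rule 3 (final cluster simplification): /h/ is the second consonant of a word-final cluster /xh/, so it deletes. /piduanihanbimuxh/ → piduanihanbimux.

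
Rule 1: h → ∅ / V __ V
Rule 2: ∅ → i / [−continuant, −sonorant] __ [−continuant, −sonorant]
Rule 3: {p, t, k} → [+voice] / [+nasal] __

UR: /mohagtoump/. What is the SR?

Rule 1 (intervocalic h-deletion): /h/ occurs between vowels /o/ and /a/, so it deletes. /mohagtoump/ → moagtoump.
Rule 2 (stop-cluster i-epenthesis): /g/ and /t/ form a stop–stop cluster, so [i] is inserted between them. /moagtoump/ → moagitoump.
Rule 3 (post-nasal voicing): /p/ is a voiceless stop immediately after the nasal /m/, so it voices to [b]. /moagitoump/ → moagitoumb.

moagitoumb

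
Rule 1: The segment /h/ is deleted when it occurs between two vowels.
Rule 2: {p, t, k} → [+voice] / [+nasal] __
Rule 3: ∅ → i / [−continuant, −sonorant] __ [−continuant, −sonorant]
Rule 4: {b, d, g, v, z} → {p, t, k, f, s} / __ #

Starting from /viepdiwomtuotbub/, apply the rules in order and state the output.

Rule 1 (intervocalic h-deletion): no segment meets the environment; /viepdiwomtuotbub/ is unchanged.
Rule 2 (post-nasal voicing): /t/ is a voiceless stop immediately after the nasal /m/, so it voices to [d]. /viepdiwomtuotbub/ → viepdiwomduotbub.
Rule 3 (stop-cluster i-epenthesis): /p/ and /d/ form a stop–stop cluster, so [i] is inserted between them. /t/ and /b/ form a stop–stop cluster, so [i] is inserted between them. /viepdiwomduotbub/ → viepidiwomduotibub.
Rule 4 (final devoicing): /b/ is a voiced obstruent in word-final position, so it devoices to [p]. /viepidiwomduotibub/ → viepidiwomduotibup.

viepidiwomduotibup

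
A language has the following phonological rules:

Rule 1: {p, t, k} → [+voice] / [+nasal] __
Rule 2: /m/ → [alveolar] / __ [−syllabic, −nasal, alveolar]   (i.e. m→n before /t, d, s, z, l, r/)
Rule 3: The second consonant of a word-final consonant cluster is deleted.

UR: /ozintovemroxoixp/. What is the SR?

Rule 1 (post-nasal voicing): /t/ is a voiceless stop immediately after the nasal /n/, so it voices to [d]. /ozintovemroxoixp/ → ozindovemroxoixp.
Rule 2 (nasal place assimilation): /m/ precedes the alveolar consonant /r/, so it assimilates in place to [n]. /ozindovemroxoixp/ → ozindovenroxoixp.
Rule 3 (final cluster simplification): /p/ is the second consonant of a word-final cluster /xp/, so it deletes. /ozindovenroxoixp/ → ozindovenroxoix.

ozindovenroxoix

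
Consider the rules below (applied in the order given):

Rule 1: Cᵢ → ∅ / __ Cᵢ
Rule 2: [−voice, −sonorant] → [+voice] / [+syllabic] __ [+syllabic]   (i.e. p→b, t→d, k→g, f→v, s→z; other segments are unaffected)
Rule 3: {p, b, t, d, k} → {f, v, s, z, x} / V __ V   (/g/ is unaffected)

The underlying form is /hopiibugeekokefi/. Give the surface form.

Rule 1 (degemination): no segment meets the environment; /hopiibugeekokefi/ is unchanged.
Rule 2 (intervocalic voicing): /p/ is a voiceless obstruent between vowels /o/ and /i/, so it voices to [b]. /k/ is a voiceless obstruent between vowels /e/ and /o/, so it voices to [g]. /k/ is a voiceless obstruent between vowels /o/ and /e/, so it voices to [g]. /f/ is a voiceless obstruent between vowels /e/ and /i/, so it voices to [v]. /hopiibugeekokefi/ → hobiibugeegogevi.
Rule 3 (intervocalic spirantization): /b/ is a stop between vowels /o/ and /i/, so it spirantizes to the fricative [v]. /b/ is a stop between vowels /i/ and /u/, so it spirantizes to the fricative [v]. /hobiibugeegogevi/ → hoviivugeegogevi.

hoviivugeegogevi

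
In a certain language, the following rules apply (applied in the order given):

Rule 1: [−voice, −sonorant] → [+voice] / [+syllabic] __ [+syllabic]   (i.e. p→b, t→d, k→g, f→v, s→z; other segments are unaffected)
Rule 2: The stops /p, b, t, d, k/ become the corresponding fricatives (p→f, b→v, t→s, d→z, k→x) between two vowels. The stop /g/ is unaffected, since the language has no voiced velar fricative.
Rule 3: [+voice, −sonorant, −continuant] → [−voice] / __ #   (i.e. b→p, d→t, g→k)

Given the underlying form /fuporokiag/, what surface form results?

fuvorogiak

Rule 1 (intervocalic voicing): /p/ is a voiceless obstruent between vowels /u/ and /o/, so it voices to [b]. /k/ is a voiceless obstruent between vowels /o/ and /i/, so it voices to [g]. /fuporokiag/ → fuborogiag.
Rule 2 (intervocalic spirantization): /b/ is a stop between vowels /u/ and /o/, so it spirantizes to the fricative [v]. /fuborogiag/ → fuvorogiag.
Rule 3 (final devoicing): /g/ is a voiced stop in word-final position, so it devoices to [k]. /fuvorogiag/ → fuvorogiak.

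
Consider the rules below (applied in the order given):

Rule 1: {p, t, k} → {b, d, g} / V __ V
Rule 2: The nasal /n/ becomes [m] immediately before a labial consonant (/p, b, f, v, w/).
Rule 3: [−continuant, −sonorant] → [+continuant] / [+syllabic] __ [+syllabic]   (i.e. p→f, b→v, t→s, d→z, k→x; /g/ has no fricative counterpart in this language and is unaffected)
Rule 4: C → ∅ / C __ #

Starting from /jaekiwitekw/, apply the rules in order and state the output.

jaegiwizek

Rule 1 (intervocalic voicing): /k/ is a voiceless stop between vowels /e/ and /i/, so it voices to [g]. /t/ is a voiceless stop between vowels /i/ and /e/, so it voices to [d]. /jaekiwitekw/ → jaegiwidekw.
Rule 2 (nasal place assimilation): no segment meets the environment; /jaegiwidekw/ is unchanged.
Rule 3 (intervocalic spirantization): /d/ is a stop between vowels /i/ and /e/, so it spirantizes to the fricative [z]. /jaegiwidekw/ → jaegiwizekw.
Rule 4 (final cluster simplification): /w/ is the second consonant of a word-final cluster /kw/, so it deletes. /jaegiwizekw/ → jaegiwizek.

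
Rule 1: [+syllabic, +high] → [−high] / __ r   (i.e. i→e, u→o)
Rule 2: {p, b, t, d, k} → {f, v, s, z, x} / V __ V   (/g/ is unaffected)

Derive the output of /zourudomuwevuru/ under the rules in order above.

Rule 1 (pre-rhotic lowering): /u/ is a high vowel immediately before /r/, so it lowers to [o]. /u/ is a high vowel immediately before /r/, so it lowers to [o]. /zourudomuwevuru/ → zoorudomuwevoru.
Rule 2 (intervocalic spirantization): /d/ is a stop between vowels /u/ and /o/, so it spirantizes to the fricative [z]. /zoorudomuwevoru/ → zooruzomuwevoru.

zooruzomuwevoru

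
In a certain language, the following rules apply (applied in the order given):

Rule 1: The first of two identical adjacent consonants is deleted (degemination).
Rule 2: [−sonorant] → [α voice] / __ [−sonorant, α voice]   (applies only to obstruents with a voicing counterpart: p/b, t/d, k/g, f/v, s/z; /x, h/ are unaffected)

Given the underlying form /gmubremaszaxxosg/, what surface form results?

gmubremazzaxozg

Rule 1 (degemination): /xx/ is a geminate; the first /x/ deletes. /gmubremaszaxxosg/ → gmubremaszaxosg.
Rule 2 (regressive voicing assimilation): /s/ precedes the voiced obstruent /z/, so it voices to [z] by assimilation. /s/ precedes the voiced obstruent /g/, so it voices to [z] by assimilation. /gmubremaszaxosg/ → gmubremazzaxozg.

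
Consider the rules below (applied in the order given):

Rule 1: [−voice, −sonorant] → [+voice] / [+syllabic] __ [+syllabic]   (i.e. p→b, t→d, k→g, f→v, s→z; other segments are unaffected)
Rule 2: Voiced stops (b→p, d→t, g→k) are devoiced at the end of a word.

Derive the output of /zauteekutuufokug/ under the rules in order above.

zaudeeguduuvoguk

Rule 1 (intervocalic voicing): /t/ is a voiceless obstruent between vowels /u/ and /e/, so it voices to [d]. /k/ is a voiceless obstruent between vowels /e/ and /u/, so it voices to [g]. /t/ is a voiceless obstruent between vowels /u/ and /u/, so it voices to [d]. /f/ is a voiceless obstruent between vowels /u/ and /o/, so it voices to [v]. /k/ is a voiceless obstruent between vowels /o/ and /u/, so it voices to [g]. /zauteekutuufokug/ → zaudeeguduuvogug.
Rule 2 (final devoicing): /g/ is a voiced stop in word-final position, so it devoices to [k]. /zaudeeguduuvogug/ → zaudeeguduuvoguk.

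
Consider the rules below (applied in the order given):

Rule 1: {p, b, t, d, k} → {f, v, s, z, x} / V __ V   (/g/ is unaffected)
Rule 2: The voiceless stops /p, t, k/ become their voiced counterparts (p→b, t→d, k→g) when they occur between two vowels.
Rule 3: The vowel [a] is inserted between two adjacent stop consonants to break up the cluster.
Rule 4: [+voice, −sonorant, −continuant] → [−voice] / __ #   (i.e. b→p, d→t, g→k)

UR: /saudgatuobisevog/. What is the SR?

Rule 1 (intervocalic spirantization): /t/ is a stop between vowels /a/ and /u/, so it spirantizes to the fricative [s]. /b/ is a stop between vowels /o/ and /i/, so it spirantizes to the fricative [v]. /saudgatuobisevog/ → saudgasuovisevog.
Rule 2 (intervocalic voicing): no segment meets the environment; /saudgasuovisevog/ is unchanged.
Rule 3 (stop-cluster a-epenthesis): /d/ and /g/ form a stop–stop cluster, so [a] is inserted between them. /saudgasuovisevog/ → saudagasuovisevog.
Rule 4 (final devoicing): /g/ is a voiced stop in word-final position, so it devoices to [k]. /saudagasuovisevog/ → saudagasuovisevok.

saudagasuovisevok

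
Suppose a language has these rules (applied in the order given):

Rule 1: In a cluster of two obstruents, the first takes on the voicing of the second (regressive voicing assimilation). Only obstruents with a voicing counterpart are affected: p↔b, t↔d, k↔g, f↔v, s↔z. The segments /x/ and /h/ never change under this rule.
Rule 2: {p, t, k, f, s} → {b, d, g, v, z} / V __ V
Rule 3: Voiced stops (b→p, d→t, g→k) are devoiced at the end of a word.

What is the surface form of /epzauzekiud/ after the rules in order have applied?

Rule 1 (regressive voicing assimilation): /p/ precedes the voiced obstruent /z/, so it voices to [b] by assimilation. /epzauzekiud/ → ebzauzekiud.
Rule 2 (intervocalic voicing): /k/ is a voiceless obstruent between vowels /e/ and /i/, so it voices to [g]. /ebzauzekiud/ → ebzauzegiud.
Rule 3 (final devoicing): /d/ is a voiced stop in word-final position, so it devoices to [t]. /ebzauzegiud/ → ebzauzegiut.

ebzauzegiut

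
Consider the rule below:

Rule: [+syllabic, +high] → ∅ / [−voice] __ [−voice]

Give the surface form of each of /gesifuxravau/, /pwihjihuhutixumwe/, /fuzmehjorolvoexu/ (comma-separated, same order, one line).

gesfxravau, pwihjihhtxumwe, fuzmehjorolvoexu

/gesifuxravau/: /i/ is a high vowel flanked by voiceless consonants /s/ and /f/, so it deletes. /u/ is a high vowel flanked by voiceless consonants /f/ and /x/, so it deletes. → [gesfxravau].
/pwihjihuhutixumwe/: /u/ is a high vowel flanked by voiceless consonants /h/ and /h/, so it deletes. /u/ is a high vowel flanked by voiceless consonants /h/ and /t/, so it deletes. /i/ is a high vowel flanked by voiceless consonants /t/ and /x/, so it deletes. → [pwihjihhtxumwe].
/fuzmehjorolvoexu/: the rule's environment is not met; surfaces unchanged as [fuzmehjorolvoexu].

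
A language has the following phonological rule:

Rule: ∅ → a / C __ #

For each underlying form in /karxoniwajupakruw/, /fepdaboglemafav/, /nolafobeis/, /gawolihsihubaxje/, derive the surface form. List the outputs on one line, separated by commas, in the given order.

/karxoniwajupakruw/: the form ends in the consonant /w/, so [a] is inserted word-finally. → [karxoniwajupakruwa].
/fepdaboglemafav/: the form ends in the consonant /v/, so [a] is inserted word-finally. → [fepdaboglemafava].
/nolafobeis/: the form ends in the consonant /s/, so [a] is inserted word-finally. → [nolafobeisa].
/gawolihsihubaxje/: the rule's environment is not met; surfaces unchanged as [gawolihsihubaxje].

karxoniwajupakruwa, fepdaboglemafava, nolafobeisa, gawolihsihubaxje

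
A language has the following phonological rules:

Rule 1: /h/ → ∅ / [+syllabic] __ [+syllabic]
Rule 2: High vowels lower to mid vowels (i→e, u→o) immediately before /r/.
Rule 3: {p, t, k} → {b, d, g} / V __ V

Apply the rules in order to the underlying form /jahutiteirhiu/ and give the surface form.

jaudideerhiu

Rule 1 (intervocalic h-deletion): /h/ occurs between vowels /a/ and /u/, so it deletes. /jahutiteirhiu/ → jautiteirhiu.
Rule 2 (pre-rhotic lowering): /i/ is a high vowel immediately before /r/, so it lowers to [e]. /jautiteirhiu/ → jautiteerhiu.
Rule 3 (intervocalic voicing): /t/ is a voiceless stop between vowels /u/ and /i/, so it voices to [d]. /t/ is a voiceless stop between vowels /i/ and /e/, so it voices to [d]. /jautiteerhiu/ → jaudideerhiu.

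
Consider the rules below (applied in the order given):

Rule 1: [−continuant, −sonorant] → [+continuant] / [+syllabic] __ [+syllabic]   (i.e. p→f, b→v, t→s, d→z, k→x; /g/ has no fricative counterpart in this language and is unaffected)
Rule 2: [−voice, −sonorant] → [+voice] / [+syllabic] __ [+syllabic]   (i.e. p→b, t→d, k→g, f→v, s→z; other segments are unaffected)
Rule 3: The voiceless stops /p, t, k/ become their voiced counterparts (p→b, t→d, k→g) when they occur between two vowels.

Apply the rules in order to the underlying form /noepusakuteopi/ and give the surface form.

noevuzaxuzeovi

Rule 1 (intervocalic spirantization): /p/ is a stop between vowels /e/ and /u/, so it spirantizes to the fricative [f]. /k/ is a stop between vowels /a/ and /u/, so it spirantizes to the fricative [x]. /t/ is a stop between vowels /u/ and /e/, so it spirantizes to the fricative [s]. /p/ is a stop between vowels /o/ and /i/, so it spirantizes to the fricative [f]. /noepusakuteopi/ → noefusaxuseofi.
Rule 2 (intervocalic voicing): /f/ is a voiceless obstruent between vowels /e/ and /u/, so it voices to [v]. /s/ is a voiceless obstruent between vowels /u/ and /a/, so it voices to [z]. /s/ is a voiceless obstruent between vowels /u/ and /e/, so it voices to [z]. /f/ is a voiceless obstruent between vowels /o/ and /i/, so it voices to [v]. /noefusaxuseofi/ → noevuzaxuzeovi.
Rule 3 (intervocalic voicing): no segment meets the environment; /noevuzaxuzeovi/ is unchanged.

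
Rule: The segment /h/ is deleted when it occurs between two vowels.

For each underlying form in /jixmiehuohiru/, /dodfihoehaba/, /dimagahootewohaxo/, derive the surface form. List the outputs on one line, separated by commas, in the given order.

/jixmiehuohiru/: /h/ occurs between vowels /e/ and /u/, so it deletes. /h/ occurs between vowels /o/ and /i/, so it deletes. → [jixmieuoiru].
/dodfihoehaba/: /h/ occurs between vowels /i/ and /o/, so it deletes. /h/ occurs between vowels /e/ and /a/, so it deletes. → [dodfioeaba].
/dimagahootewohaxo/: /h/ occurs between vowels /a/ and /o/, so it deletes. /h/ occurs between vowels /o/ and /a/, so it deletes. → [dimagaootewoaxo].

jixmieuoiru, dodfioeaba, dimagaootewoaxo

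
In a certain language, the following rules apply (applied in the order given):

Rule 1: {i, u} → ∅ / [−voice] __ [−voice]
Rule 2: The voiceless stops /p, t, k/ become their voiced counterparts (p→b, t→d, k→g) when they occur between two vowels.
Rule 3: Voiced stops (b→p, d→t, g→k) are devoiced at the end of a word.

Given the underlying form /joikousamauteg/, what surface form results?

Rule 1 (high vowel syncope): no segment meets the environment; /joikousamauteg/ is unchanged.
Rule 2 (intervocalic voicing): /k/ is a voiceless stop between vowels /i/ and /o/, so it voices to [g]. /t/ is a voiceless stop between vowels /u/ and /e/, so it voices to [d]. /joikousamauteg/ → joigousamaudeg.
Rule 3 (final devoicing): /g/ is a voiced stop in word-final position, so it devoices to [k]. /joigousamaudeg/ → joigousamaudek.

joigousamaudek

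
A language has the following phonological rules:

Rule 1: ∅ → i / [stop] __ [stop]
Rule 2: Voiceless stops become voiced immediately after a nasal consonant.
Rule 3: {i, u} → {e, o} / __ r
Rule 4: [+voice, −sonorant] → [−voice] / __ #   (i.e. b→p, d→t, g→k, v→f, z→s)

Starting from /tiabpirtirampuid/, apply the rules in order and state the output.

tiabiperterambuit

Rule 1 (stop-cluster i-epenthesis): /b/ and /p/ form a stop–stop cluster, so [i] is inserted between them. /tiabpirtirampuid/ → tiabipirtirampuid.
Rule 2 (post-nasal voicing): /p/ is a voiceless stop immediately after the nasal /m/, so it voices to [b]. /tiabipirtirampuid/ → tiabipirtirambuid.
Rule 3 (pre-rhotic lowering): /i/ is a high vowel immediately before /r/, so it lowers to [e]. /i/ is a high vowel immediately before /r/, so it lowers to [e]. /tiabipirtirambuid/ → tiabiperterambuid.
Rule 4 (final devoicing): /d/ is a voiced obstruent in word-final position, so it devoices to [t]. /tiabiperterambuid/ → tiabiperterambuit.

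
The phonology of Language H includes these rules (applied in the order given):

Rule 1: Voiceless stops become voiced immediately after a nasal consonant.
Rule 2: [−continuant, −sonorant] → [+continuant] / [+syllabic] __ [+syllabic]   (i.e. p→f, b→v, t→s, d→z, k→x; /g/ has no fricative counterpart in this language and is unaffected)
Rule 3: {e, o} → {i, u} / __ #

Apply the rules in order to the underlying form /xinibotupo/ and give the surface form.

Rule 1 (post-nasal voicing): no segment meets the environment; /xinibotupo/ is unchanged.
Rule 2 (intervocalic spirantization): /b/ is a stop between vowels /i/ and /o/, so it spirantizes to the fricative [v]. /t/ is a stop between vowels /o/ and /u/, so it spirantizes to the fricative [s]. /p/ is a stop between vowels /u/ and /o/, so it spirantizes to the fricative [f]. /xinibotupo/ → xinivosufo.
Rule 3 (final vowel raising): /o/ is a mid vowel in word-final position, so it raises to [u]. /xinivosufo/ → xinivosufu.

xinivosufu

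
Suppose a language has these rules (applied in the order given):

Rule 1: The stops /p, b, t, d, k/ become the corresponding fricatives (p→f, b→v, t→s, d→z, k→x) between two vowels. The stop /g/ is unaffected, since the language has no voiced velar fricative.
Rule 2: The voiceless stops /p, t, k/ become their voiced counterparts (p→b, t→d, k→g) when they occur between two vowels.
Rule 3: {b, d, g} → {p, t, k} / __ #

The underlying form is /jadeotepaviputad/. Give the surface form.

Rule 1 (intervocalic spirantization): /d/ is a stop between vowels /a/ and /e/, so it spirantizes to the fricative [z]. /t/ is a stop between vowels /o/ and /e/, so it spirantizes to the fricative [s]. /p/ is a stop between vowels /e/ and /a/, so it spirantizes to the fricative [f]. /p/ is a stop between vowels /i/ and /u/, so it spirantizes to the fricative [f]. /t/ is a stop between vowels /u/ and /a/, so it spirantizes to the fricative [s]. /jadeotepaviputad/ → jazeosefavifusad.
Rule 2 (intervocalic voicing): no segment meets the environment; /jazeosefavifusad/ is unchanged.
Rule 3 (final devoicing): /d/ is a voiced stop in word-final position, so it devoices to [t]. /jazeosefavifusad/ → jazeosefavifusat.

jazeosefavifusat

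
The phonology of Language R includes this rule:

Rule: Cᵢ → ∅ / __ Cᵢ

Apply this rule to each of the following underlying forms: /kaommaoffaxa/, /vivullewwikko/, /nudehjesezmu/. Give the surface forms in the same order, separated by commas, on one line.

/kaommaoffaxa/: /mm/ is a geminate; the first /m/ deletes. /ff/ is a geminate; the first /f/ deletes. → [kaomaofaxa].
/vivullewwikko/: /ll/ is a geminate; the first /l/ deletes. /ww/ is a geminate; the first /w/ deletes. /kk/ is a geminate; the first /k/ deletes. → [vivulewiko].
/nudehjesezmu/: the rule's environment is not met; surfaces unchanged as [nudehjesezmu].

kaomaofaxa, vivulewiko, nudehjesezmu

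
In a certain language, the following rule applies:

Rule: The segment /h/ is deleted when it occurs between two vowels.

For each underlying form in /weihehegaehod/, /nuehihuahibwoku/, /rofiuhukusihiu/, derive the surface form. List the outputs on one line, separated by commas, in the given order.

/weihehegaehod/: /h/ occurs between vowels /i/ and /e/, so it deletes. /h/ occurs between vowels /e/ and /e/, so it deletes. /h/ occurs between vowels /e/ and /o/, so it deletes. → [weieegaeod].
/nuehihuahibwoku/: /h/ occurs between vowels /e/ and /i/, so it deletes. /h/ occurs between vowels /i/ and /u/, so it deletes. /h/ occurs between vowels /a/ and /i/, so it deletes. → [nueiuaibwoku].
/rofiuhukusihiu/: /h/ occurs between vowels /u/ and /u/, so it deletes. /h/ occurs between vowels /i/ and /i/, so it deletes. → [rofiuukusiiu].

weieegaeod, nueiuaibwoku, rofiuukusiiu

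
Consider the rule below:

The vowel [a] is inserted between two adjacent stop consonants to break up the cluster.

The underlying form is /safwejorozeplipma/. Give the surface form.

safwejorozeplipma

No segment of /safwejorozeplipma/ meets the structural description of the rule, so the form surfaces unchanged.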